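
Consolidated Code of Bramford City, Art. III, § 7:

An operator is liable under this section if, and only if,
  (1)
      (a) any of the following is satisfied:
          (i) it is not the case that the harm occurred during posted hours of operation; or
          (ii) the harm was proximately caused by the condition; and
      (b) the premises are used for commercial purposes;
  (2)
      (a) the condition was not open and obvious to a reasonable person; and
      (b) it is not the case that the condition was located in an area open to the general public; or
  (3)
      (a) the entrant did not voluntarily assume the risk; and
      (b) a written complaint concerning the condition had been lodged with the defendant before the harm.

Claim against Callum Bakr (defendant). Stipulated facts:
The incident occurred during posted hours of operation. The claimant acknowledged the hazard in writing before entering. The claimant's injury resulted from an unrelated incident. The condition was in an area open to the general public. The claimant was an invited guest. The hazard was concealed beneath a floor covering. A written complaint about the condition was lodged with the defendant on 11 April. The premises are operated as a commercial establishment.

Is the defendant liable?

(i) not (during posted hours) — fails.
(ii) proximate cause — not met.
(a) = F OR F = false.
(b) commercial use — satisfied.
(1) = F AND T = false.
(a) not open/obvious — met.
(b) not (public area) — not met.
So (2) is not satisfied (T AND F).
(a) no assumed risk — not met.
(b) complaint lodged — holds.
(3) = F AND T = false.
Overall = F OR F OR F = false.

No — not liable.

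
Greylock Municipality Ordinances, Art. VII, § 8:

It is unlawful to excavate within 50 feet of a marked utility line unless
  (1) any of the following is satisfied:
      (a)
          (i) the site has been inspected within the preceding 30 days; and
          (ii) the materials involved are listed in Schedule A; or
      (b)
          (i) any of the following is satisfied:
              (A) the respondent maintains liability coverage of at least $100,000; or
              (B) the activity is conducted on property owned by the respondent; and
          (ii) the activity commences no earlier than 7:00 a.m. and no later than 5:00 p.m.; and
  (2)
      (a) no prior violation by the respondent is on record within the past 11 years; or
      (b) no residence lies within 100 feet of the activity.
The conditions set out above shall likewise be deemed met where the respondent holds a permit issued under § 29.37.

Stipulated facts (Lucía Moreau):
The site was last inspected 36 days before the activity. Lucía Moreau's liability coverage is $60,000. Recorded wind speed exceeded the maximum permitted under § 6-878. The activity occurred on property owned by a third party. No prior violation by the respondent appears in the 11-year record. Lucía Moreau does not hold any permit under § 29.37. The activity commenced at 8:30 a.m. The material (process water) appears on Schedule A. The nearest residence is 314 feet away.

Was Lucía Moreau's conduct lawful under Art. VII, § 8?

(i) site inspected — fails.
(ii) Schedule A material — satisfied.
So (a) is not satisfied (F AND T).
(A) coverage ≥ $100,000 — not satisfied.
(B) own property — fails.
So (i) is not satisfied (F OR F).
(ii) start within hours — met.
(b) = F AND T = false.
So (1) is not satisfied (F OR F).
(a) no prior violation — holds.
(b) no residence in 100 ft — holds.
(2) = T OR T = true.
Overall = F AND T = false.
Exception (holds permit) — not satisfied.
Result: main false OR exception false → false.

No — unlawful.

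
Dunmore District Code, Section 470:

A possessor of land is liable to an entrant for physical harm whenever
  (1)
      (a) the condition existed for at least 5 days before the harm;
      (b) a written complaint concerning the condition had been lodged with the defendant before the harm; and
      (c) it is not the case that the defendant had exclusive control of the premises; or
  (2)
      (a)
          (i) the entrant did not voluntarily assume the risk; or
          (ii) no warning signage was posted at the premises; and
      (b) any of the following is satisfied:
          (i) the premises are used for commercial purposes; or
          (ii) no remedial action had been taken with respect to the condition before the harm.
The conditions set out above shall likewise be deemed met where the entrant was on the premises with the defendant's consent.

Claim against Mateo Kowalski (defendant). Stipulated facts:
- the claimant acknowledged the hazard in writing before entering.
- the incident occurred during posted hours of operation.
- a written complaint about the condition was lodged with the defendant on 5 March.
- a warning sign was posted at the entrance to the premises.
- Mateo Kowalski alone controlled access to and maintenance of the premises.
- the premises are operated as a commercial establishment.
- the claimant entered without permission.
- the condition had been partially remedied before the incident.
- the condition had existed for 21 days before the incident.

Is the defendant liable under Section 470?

(a) condition ≥5 days old — met.
(b) complaint lodged — satisfied.
(c) not (exclusive control) — not satisfied.
(1): T AND T AND F → false.
(i) no assumed risk — fails.
(ii) no signage posted — fails.
(a): F OR F → false.
(i) commercial use — holds.
(ii) no remedial action — not met.
(b): T OR F → true.
So (2) is not satisfied (F AND T).
So Overall is not satisfied (F OR F).
Exception (consent to enter) — not satisfied.
Result: main false OR exception false → false.

No — not liable.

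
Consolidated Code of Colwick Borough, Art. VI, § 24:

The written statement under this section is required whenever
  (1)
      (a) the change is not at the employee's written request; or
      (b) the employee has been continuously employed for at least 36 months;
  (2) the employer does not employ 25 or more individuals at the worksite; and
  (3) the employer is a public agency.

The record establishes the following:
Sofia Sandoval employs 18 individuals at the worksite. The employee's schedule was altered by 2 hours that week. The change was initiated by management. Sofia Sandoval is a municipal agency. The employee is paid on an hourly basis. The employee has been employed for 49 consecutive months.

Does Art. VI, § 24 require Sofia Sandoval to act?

Yes — required.

(a) not employee-requested — satisfied.
(b) tenure ≥ 36 mo. — met.
(1): T OR T → true.
(2) not (≥ 25 at site) — satisfied.
(3) public agency — met.
Overall: T AND T AND T → true.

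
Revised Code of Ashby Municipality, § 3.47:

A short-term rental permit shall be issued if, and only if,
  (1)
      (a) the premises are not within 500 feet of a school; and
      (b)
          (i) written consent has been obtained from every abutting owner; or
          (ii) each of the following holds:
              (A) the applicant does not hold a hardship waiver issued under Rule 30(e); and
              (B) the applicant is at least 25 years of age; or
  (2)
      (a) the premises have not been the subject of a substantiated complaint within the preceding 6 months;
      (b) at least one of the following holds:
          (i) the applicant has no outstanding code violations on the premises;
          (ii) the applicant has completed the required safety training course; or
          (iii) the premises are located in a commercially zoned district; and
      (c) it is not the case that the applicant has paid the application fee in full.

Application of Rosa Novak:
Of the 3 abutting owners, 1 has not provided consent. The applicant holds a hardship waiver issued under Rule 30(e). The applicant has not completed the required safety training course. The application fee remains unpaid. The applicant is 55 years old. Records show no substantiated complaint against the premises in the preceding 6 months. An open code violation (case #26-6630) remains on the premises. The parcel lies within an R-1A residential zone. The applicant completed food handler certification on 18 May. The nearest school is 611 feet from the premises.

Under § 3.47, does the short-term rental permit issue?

No — denied.

(a) ≥500 ft from school — holds.
(i) all abutters consent — not met.
(A) not (hardship waiver) — not met.
(B) age ≥ 25 — met.
(ii) = F AND T = false.
(b) = F OR F = false.
(1) = T AND F = false.
(a) no complaint in 6 mo. — met.
(i) no code violations — not satisfied.
(ii) safety training — fails.
(iii) commercially zoned — fails.
So (b) is not satisfied (F OR F OR F).
(c) not (fee paid) — met.
(2) = T AND F AND T = false.
So Overall is not satisfied (F OR F).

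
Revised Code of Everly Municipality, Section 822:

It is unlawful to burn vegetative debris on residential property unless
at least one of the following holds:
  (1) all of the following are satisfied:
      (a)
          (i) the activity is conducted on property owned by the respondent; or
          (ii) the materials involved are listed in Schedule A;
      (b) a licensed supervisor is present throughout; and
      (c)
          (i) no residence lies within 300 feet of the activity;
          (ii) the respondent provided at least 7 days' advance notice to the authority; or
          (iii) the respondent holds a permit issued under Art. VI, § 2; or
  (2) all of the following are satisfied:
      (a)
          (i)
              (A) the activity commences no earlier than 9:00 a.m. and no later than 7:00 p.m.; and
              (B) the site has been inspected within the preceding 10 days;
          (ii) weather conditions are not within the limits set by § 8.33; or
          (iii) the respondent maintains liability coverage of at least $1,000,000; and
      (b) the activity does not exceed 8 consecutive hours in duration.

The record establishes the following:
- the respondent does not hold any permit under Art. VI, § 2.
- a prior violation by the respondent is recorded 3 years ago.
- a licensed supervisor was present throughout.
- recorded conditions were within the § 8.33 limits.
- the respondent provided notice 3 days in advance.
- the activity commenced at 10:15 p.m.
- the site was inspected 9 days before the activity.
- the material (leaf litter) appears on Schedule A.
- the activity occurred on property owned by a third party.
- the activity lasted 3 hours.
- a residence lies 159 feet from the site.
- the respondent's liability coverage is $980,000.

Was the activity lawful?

No — unlawful.

(i) own property — fails.
(ii) Schedule A material — met.
(a) = F OR T = true.
(b) supervisor present — satisfied.
(i) no residence in 300 ft — not met.
(ii) ≥7 days' notice — not met.
(iii) holds permit — not met.
(c) = F OR F OR F = false.
(1) = T AND T AND F = false.
(A) start within hours — fails.
(B) site inspected — met.
(i) = F AND T = false.
(ii) not (weather ok) — fails.
(iii) coverage ≥ $1,000,000 — not satisfied.
So (a) is not satisfied (F OR F OR F).
(b) ≤ 8 hrs duration — satisfied.
(2) = F AND T = false.
Overall: F OR F → false.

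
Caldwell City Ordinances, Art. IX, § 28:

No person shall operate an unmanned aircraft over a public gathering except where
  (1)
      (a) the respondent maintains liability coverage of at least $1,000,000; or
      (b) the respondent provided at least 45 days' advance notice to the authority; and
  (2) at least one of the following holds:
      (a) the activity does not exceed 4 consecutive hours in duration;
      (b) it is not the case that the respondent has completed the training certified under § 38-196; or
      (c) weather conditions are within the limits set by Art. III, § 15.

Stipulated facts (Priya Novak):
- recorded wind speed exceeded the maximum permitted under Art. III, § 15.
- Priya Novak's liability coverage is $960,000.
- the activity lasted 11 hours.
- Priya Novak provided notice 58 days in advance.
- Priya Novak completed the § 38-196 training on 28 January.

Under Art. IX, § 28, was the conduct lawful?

(a) coverage ≥ $1,000,000 — not satisfied.
(b) ≥45 days' notice — holds.
(1) = F OR T = true.
(a) ≤ 4 hrs duration — not satisfied.
(b) not (training certified) — fails.
(c) weather ok — not satisfied.
(2): F OR F OR F → false.
Overall: T AND F → false.

No — unlawful.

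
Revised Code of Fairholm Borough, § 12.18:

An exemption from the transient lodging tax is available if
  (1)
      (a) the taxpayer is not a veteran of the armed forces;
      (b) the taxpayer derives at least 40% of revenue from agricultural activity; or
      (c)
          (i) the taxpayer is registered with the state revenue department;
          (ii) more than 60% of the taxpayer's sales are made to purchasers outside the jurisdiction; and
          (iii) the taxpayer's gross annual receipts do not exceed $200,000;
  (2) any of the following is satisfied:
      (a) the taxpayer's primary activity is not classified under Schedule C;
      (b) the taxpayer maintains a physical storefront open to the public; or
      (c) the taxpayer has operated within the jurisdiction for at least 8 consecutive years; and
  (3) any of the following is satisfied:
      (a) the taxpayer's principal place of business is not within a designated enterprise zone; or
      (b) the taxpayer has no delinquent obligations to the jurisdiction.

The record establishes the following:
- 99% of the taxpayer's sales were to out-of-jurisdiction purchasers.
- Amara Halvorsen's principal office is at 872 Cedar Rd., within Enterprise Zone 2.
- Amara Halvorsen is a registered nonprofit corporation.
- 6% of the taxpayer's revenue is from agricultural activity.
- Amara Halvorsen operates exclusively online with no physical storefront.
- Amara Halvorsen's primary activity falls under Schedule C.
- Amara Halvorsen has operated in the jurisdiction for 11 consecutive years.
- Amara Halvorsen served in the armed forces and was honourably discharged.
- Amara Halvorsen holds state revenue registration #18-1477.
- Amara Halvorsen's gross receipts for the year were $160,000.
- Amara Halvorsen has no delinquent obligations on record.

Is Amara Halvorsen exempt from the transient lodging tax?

Yes — exempt.

(a) not (veteran) — not met.
(b) ≥40% agricultural — not met.
(i) state-registered — satisfied.
(ii) >60% out-of-jur. sales — met.
(iii) receipts ≤ $200,000 — satisfied.
(c): T AND T AND T → true.
So (1) is satisfied (F OR F OR T).
(a) not (Schedule C activity) — not satisfied.
(b) has storefront — not satisfied.
(c) ≥ 8 yrs in jurisdiction — holds.
(2) = F OR F OR T = true.
(a) not (in enterprise zone) — fails.
(b) no delinquency — satisfied.
(3) = F OR T = true.
Overall = T AND T AND T = true.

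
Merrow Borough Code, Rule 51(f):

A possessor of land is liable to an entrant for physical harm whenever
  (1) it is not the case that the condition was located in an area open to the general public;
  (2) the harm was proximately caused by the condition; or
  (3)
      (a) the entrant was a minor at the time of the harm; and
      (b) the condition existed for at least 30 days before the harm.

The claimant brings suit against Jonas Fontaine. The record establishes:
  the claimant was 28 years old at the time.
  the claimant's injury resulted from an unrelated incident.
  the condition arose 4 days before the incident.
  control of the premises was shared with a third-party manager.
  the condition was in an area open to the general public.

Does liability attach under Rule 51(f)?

(1) not (public area) — not satisfied.
(2) proximate cause — not satisfied.
(a) entrant a minor — fails.
(b) condition ≥30 days old — not met.
(3) = F AND F = false.
Overall: F OR F OR F → false.

No — not liable.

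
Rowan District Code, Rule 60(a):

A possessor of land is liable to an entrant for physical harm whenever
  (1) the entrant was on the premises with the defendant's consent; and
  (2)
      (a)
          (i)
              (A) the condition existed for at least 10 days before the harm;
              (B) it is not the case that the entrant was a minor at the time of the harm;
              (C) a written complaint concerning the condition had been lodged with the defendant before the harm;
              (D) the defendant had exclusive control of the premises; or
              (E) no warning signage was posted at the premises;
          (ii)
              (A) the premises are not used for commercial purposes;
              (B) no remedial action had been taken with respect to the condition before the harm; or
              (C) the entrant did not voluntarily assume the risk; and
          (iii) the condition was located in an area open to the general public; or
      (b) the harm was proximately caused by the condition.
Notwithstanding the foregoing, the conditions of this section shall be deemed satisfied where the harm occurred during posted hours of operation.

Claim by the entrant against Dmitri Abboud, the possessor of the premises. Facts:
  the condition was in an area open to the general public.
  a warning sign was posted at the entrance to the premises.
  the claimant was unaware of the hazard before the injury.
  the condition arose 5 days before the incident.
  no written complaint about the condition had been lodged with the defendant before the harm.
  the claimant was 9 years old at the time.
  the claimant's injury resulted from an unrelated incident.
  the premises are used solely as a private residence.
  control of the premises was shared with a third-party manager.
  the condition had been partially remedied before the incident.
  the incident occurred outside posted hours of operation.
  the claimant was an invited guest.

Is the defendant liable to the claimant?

No — not liable.

(1) consent to enter — holds.
(A) condition ≥10 days old — not satisfied.
(B) not (entrant a minor) — fails.
(C) complaint lodged — not met.
(D) exclusive control — not met.
(E) no signage posted — not satisfied.
So (i) is not satisfied (F OR F OR F OR F OR F).
(A) not (commercial use) — satisfied.
(B) no remedial action — not satisfied.
(C) no assumed risk — holds.
(ii): T OR F OR T → true.
(iii) public area — satisfied.
(a) = F AND T AND T = false.
(b) proximate cause — not met.
So (2) is not satisfied (F OR F).
Overall: T AND F → false.
Exception (during posted hours) — not satisfied.
Result: main false OR exception false → false.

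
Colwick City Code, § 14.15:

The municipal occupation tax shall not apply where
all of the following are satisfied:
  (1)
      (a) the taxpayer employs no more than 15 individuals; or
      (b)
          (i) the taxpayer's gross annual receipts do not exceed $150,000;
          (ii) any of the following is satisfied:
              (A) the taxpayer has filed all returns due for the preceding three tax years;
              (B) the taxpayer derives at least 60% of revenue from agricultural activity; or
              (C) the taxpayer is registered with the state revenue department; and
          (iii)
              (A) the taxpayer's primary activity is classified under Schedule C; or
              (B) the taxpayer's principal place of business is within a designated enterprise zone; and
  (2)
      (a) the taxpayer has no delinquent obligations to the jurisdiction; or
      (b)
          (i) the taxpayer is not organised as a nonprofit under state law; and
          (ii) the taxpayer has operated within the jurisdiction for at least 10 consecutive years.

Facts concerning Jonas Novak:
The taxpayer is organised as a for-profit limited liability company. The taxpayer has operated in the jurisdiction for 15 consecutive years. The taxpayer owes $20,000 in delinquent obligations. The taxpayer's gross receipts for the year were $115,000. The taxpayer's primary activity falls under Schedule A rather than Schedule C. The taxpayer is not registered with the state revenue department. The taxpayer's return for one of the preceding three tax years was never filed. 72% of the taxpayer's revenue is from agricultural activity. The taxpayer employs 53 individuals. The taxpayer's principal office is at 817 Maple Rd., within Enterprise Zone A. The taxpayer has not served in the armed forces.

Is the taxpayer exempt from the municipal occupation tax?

Yes — exempt.

(a) ≤ 15 employees — not satisfied.
(i) receipts ≤ $150,000 — met.
(A) returns current — fails.
(B) ≥60% agricultural — satisfied.
(C) state-registered — fails.
(ii) = F OR T OR F = true.
(A) Schedule C activity — not met.
(B) in enterprise zone — satisfied.
(iii): F OR T → true.
So (b) is satisfied (T AND T AND T).
So (1) is satisfied (F OR T).
(a) no delinquency — not satisfied.
(i) not (nonprofit) — holds.
(ii) ≥ 10 yrs in jurisdiction — satisfied.
So (b) is satisfied (T AND T).
(2): F OR T → true.
Overall = T AND T = true.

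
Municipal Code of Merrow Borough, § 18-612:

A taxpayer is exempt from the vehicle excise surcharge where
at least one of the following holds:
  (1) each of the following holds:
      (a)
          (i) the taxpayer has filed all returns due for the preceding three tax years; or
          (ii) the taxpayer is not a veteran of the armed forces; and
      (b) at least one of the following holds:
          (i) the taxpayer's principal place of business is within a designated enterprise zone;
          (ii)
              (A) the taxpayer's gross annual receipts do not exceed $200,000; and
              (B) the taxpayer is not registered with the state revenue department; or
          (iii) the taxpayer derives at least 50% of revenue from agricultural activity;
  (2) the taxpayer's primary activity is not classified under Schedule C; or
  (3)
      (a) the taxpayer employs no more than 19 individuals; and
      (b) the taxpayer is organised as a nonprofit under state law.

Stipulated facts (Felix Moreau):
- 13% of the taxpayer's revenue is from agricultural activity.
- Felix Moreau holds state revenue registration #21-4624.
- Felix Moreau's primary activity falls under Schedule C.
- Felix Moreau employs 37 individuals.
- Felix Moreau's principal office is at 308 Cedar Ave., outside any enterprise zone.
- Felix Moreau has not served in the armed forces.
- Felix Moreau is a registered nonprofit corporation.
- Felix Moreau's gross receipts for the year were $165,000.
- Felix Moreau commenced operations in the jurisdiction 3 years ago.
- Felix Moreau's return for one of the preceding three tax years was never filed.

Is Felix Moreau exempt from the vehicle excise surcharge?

No — not exempt.

(i) returns current — not satisfied.
(ii) not (veteran) — holds.
(a): F OR T → true.
(i) in enterprise zone — not met.
(A) receipts ≤ $200,000 — holds.
(B) not (state-registered) — fails.
(ii): T AND F → false.
(iii) ≥50% agricultural — not met.
(b) = F OR F OR F = false.
(1) = T AND F = false.
(2) not (Schedule C activity) — not met.
(a) ≤ 19 employees — not satisfied.
(b) nonprofit — met.
(3) = F AND T = false.
Overall: F OR F OR F → false.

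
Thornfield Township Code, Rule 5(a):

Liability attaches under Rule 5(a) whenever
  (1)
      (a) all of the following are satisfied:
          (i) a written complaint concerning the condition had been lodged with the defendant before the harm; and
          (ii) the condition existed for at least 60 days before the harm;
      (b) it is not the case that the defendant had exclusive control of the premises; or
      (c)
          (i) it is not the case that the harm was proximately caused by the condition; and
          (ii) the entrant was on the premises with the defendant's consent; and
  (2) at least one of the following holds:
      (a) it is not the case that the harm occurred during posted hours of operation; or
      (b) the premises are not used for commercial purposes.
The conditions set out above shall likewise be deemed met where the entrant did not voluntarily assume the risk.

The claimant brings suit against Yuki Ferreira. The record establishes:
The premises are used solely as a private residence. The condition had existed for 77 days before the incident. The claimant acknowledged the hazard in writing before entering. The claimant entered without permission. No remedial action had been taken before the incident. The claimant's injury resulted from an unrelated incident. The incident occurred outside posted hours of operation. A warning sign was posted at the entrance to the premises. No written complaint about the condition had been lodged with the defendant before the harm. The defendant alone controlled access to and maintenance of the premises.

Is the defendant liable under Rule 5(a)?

No — not liable.

(i) complaint lodged — not satisfied.
(ii) condition ≥60 days old — met.
(a) = F AND T = false.
(b) not (exclusive control) — fails.
(i) not (proximate cause) — holds.
(ii) consent to enter — not met.
(c) = T AND F = false.
So (1) is not satisfied (F OR F OR F).
(a) not (during posted hours) — satisfied.
(b) not (commercial use) — satisfied.
(2): T OR T → true.
Overall = F AND T = false.
Exception (no assumed risk) — not satisfied.
Result: main false OR exception false → false.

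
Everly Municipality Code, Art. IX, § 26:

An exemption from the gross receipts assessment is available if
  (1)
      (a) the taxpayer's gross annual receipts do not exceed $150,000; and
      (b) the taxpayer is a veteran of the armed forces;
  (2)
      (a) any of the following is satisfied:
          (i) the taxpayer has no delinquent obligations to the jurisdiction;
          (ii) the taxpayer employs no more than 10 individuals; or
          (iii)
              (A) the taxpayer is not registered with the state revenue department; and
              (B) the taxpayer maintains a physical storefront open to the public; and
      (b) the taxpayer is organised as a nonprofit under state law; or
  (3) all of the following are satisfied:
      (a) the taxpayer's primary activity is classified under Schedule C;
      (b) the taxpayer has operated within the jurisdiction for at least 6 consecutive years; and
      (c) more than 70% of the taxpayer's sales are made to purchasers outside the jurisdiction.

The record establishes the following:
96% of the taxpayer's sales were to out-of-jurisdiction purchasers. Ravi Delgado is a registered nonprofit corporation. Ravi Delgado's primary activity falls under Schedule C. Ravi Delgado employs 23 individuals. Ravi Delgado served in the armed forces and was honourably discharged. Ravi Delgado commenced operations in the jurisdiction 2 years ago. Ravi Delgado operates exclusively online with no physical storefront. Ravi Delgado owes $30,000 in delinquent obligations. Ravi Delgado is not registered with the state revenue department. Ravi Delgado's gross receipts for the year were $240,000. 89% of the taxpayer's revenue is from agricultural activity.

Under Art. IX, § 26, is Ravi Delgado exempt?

No — not exempt.

(a) receipts ≤ $150,000 — fails.
(b) veteran — met.
(1): F AND T → false.
(i) no delinquency — not satisfied.
(ii) ≤ 10 employees — fails.
(A) not (state-registered) — holds.
(B) has storefront — not met.
(iii) = T AND F = false.
(a): F OR F OR F → false.
(b) nonprofit — holds.
(2): F AND T → false.
(a) Schedule C activity — met.
(b) ≥ 6 yrs in jurisdiction — not satisfied.
(c) >70% out-of-jur. sales — holds.
(3) = T AND F AND T = false.
Overall: F OR F OR F → false.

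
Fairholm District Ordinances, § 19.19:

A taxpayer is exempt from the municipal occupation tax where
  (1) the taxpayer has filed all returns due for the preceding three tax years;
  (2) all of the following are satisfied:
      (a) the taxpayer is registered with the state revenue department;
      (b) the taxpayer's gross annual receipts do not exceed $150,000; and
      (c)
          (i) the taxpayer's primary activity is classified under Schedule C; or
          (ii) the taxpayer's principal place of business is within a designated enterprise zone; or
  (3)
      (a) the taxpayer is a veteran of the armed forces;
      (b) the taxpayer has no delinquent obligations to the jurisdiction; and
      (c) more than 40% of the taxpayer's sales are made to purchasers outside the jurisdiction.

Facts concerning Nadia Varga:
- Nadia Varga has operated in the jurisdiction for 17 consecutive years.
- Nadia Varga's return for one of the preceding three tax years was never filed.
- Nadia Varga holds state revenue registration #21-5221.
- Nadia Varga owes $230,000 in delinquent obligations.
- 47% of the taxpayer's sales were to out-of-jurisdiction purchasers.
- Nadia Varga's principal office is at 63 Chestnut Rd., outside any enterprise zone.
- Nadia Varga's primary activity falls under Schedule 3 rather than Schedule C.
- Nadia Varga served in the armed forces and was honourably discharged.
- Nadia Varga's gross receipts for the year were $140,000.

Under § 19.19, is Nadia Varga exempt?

(1) returns current — fails.
(a) state-registered — holds.
(b) receipts ≤ $150,000 — holds.
(i) Schedule C activity — fails.
(ii) in enterprise zone — not met.
(c) = F OR F = false.
(2) = T AND T AND F = false.
(a) veteran — holds.
(b) no delinquency — not satisfied.
(c) >40% out-of-jur. sales — satisfied.
(3): T AND F AND T → false.
Overall: F OR F OR F → false.

No — not exempt.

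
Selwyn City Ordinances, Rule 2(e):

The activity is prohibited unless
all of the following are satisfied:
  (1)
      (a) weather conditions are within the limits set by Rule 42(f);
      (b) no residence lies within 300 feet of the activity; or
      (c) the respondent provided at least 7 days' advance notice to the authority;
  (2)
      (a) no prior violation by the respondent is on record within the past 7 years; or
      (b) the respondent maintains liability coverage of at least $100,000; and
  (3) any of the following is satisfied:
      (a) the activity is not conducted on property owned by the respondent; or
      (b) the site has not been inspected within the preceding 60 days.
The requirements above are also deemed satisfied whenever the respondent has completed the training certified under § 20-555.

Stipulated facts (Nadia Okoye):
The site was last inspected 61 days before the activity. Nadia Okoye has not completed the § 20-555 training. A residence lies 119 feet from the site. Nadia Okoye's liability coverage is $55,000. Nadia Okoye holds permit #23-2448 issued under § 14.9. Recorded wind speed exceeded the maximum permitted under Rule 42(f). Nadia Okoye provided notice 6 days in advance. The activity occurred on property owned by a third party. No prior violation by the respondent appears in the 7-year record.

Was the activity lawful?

(a) weather ok — not satisfied.
(b) no residence in 300 ft — fails.
(c) ≥7 days' notice — not satisfied.
(1): F OR F OR F → false.
(a) no prior violation — satisfied.
(b) coverage ≥ $100,000 — not met.
(2): T OR F → true.
(a) not (own property) — holds.
(b) not (site inspected) — holds.
(3): T OR T → true.
So Overall is not satisfied (F AND T AND T).
Exception (training certified) — not satisfied.
Result: main false OR exception false → false.

No — unlawful.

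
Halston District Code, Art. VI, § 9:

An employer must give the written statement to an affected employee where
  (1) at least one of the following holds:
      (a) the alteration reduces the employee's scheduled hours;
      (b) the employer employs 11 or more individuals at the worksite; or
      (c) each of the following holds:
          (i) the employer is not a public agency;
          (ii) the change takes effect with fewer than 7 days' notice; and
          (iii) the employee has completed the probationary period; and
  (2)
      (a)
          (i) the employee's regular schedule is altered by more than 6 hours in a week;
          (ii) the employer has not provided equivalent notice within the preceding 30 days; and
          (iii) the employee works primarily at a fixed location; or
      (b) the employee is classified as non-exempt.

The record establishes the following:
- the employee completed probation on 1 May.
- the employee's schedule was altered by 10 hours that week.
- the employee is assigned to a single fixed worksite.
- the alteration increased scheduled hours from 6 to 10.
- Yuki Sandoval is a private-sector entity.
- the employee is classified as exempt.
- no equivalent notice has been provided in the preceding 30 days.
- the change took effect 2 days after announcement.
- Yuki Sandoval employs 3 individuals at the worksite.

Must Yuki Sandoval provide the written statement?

(a) hours reduced — fails.
(b) ≥ 11 at site — not met.
(i) not (public agency) — holds.
(ii) < 7 days' notice — satisfied.
(iii) past probation — satisfied.
So (c) is satisfied (T AND T AND T).
(1): F OR F OR T → true.
(i) schedule shift > 6h — holds.
(ii) no recent notice — holds.
(iii) fixed location — met.
(a): T AND T AND T → true.
(b) non-exempt — fails.
So (2) is satisfied (T OR F).
Overall = T AND T = true.

Yes — required.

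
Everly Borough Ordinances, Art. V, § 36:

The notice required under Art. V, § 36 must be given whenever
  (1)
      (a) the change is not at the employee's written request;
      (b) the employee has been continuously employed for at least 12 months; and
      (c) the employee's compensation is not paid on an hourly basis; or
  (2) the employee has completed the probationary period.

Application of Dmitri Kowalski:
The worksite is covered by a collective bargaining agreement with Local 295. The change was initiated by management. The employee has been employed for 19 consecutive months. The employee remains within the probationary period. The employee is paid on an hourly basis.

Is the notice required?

(a) not employee-requested — satisfied.
(b) tenure ≥ 12 mo. — holds.
(c) not (hourly-paid) — fails.
(1): T AND T AND F → false.
(2) past probation — not satisfied.
Overall = F OR F = false.

No — not required.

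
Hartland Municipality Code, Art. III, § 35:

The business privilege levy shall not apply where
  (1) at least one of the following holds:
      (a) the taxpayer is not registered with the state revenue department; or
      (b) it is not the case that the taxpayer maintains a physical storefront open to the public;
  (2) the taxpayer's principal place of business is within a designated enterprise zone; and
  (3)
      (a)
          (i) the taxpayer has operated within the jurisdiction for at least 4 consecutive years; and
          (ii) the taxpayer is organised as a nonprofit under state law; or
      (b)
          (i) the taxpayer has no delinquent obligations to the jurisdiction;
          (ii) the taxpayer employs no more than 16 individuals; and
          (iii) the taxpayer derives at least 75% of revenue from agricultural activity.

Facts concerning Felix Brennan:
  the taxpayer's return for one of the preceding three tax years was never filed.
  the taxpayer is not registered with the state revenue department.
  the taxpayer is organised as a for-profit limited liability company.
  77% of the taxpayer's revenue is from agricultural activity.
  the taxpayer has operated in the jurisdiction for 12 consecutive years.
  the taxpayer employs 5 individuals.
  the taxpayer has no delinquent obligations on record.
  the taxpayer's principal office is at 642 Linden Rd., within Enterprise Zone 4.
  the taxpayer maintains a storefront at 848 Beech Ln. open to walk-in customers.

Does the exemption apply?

(a) not (state-registered) — satisfied.
(b) not (has storefront) — not met.
(1): T OR F → true.
(2) in enterprise zone — satisfied.
(i) ≥ 4 yrs in jurisdiction — met.
(ii) nonprofit — not satisfied.
(a): T AND F → false.
(i) no delinquency — holds.
(ii) ≤ 16 employees — met.
(iii) ≥75% agricultural — holds.
(b) = T AND T AND T = true.
(3): F OR T → true.
So Overall is satisfied (T AND T AND T).

Yes — exempt.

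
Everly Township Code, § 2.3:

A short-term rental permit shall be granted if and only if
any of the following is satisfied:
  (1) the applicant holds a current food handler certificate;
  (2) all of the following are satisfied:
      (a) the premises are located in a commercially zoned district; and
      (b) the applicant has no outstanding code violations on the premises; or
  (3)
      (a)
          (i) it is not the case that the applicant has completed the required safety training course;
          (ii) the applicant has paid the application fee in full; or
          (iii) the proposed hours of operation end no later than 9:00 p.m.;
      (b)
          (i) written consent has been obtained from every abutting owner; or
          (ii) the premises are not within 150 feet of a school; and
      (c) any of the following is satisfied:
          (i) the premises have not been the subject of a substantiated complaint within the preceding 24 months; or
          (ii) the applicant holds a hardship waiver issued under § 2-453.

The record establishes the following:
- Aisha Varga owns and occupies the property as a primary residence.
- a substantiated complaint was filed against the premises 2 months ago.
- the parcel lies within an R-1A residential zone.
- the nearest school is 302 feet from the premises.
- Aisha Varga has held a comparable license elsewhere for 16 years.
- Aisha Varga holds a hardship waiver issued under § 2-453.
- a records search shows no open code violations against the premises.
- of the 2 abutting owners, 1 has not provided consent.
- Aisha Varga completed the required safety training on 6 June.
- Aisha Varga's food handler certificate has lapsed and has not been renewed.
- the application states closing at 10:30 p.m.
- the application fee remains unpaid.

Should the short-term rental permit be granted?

No — denied.

(1) food handler cert. — fails.
(a) commercially zoned — fails.
(b) no code violations — satisfied.
(2) = F AND T = false.
(i) not (safety training) — not satisfied.
(ii) fee paid — not satisfied.
(iii) closes by 9 p.m. — fails.
(a) = F OR F OR F = false.
(i) all abutters consent — not satisfied.
(ii) ≥150 ft from school — holds.
(b) = F OR T = true.
(i) no complaint in 24 mo. — not met.
(ii) hardship waiver — holds.
(c): F OR T → true.
(3) = F AND T AND T = false.
Overall: F OR F OR F → false.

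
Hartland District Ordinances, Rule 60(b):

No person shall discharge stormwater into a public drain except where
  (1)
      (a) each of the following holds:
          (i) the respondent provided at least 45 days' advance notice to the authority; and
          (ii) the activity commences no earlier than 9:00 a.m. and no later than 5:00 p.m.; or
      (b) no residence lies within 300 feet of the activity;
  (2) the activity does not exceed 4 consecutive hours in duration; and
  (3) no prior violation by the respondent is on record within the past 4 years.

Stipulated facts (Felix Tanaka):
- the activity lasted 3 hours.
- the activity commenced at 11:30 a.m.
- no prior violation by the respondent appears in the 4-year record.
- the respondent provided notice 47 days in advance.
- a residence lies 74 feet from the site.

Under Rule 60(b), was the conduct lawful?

(i) ≥45 days' notice — holds.
(ii) start within hours — met.
(a): T AND T → true.
(b) no residence in 300 ft — not met.
So (1) is satisfied (T OR F).
(2) ≤ 4 hrs duration — satisfied.
(3) no prior violation — satisfied.
Overall: T AND T AND T → true.

Yes — lawful.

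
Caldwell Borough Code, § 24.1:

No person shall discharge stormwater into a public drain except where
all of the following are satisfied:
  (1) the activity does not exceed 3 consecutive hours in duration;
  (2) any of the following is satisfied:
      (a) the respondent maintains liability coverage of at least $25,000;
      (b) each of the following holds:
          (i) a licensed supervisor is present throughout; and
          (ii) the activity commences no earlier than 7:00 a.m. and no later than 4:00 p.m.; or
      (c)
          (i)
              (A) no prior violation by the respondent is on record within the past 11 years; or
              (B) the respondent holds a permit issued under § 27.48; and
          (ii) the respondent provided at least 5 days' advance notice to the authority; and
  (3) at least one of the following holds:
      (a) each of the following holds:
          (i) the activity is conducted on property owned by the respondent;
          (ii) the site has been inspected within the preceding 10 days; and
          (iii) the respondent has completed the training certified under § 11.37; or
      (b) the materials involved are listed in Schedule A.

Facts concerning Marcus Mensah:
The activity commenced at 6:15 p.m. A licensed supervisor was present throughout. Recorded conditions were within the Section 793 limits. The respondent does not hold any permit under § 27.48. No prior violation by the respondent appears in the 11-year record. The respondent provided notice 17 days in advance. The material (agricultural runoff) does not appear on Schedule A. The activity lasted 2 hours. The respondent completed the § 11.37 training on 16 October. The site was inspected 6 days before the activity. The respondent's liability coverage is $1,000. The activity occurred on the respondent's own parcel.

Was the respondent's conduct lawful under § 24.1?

Yes — lawful.

(1) ≤ 3 hrs duration — met.
(a) coverage ≥ $25,000 — fails.
(i) supervisor present — satisfied.
(ii) start within hours — not satisfied.
So (b) is not satisfied (T AND F).
(A) no prior violation — satisfied.
(B) holds permit — not met.
(i) = T OR F = true.
(ii) ≥5 days' notice — holds.
(c) = T AND T = true.
(2): F OR F OR T → true.
(i) own property — satisfied.
(ii) site inspected — satisfied.
(iii) training certified — holds.
(a) = T AND T AND T = true.
(b) Schedule A material — not met.
(3) = T OR F = true.
Overall: T AND T AND T → true.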